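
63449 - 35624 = 27825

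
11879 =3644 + 8235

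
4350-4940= - 590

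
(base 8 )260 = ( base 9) 215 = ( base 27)6E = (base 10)176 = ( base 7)341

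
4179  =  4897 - 718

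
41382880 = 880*47026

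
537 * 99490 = 53426130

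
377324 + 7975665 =8352989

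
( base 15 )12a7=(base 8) 7616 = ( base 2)111110001110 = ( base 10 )3982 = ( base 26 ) 5N4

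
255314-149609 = 105705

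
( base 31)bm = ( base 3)111110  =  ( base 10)363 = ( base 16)16b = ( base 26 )DP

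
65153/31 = 2101 + 22/31 = 2101.71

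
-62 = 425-487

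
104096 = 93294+10802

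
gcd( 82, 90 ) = 2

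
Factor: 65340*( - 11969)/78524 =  -195513615/19631 = - 3^3*5^1*11^2* 67^( -1) * 293^( - 1)*  11969^1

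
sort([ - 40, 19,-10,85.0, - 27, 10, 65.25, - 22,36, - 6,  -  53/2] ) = [ - 40, - 27, - 53/2, - 22 , - 10,-6, 10, 19, 36, 65.25, 85.0 ]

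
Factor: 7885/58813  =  5^1*19^1*83^1 * 103^( - 1)*571^(  -  1)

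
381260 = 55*6932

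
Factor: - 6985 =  - 5^1*11^1*127^1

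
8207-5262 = 2945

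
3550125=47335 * 75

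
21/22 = 21/22 = 0.95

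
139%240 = 139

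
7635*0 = 0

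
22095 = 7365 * 3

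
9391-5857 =3534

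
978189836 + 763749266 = 1741939102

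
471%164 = 143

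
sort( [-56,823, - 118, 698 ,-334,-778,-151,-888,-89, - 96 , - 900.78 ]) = [-900.78,-888, - 778, - 334,-151, - 118,  -  96, - 89,-56,  698, 823 ] 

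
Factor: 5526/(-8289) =-2/3 = -  2^1 * 3^( - 1)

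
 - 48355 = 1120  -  49475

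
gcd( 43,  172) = 43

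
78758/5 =15751 +3/5 =15751.60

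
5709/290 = 5709/290 = 19.69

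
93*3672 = 341496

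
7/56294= 1/8042  =  0.00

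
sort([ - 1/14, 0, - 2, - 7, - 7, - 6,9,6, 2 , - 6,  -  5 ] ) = [  -  7,  -  7,  -  6,-6,- 5,-2, - 1/14, 0,2, 6, 9] 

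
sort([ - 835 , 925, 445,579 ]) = [- 835, 445, 579,925]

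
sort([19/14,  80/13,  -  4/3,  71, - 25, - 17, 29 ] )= [ - 25,-17,-4/3, 19/14, 80/13 , 29 , 71]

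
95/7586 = 95/7586= 0.01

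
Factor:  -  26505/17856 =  - 95/64 = -  2^( - 6)*5^1*19^1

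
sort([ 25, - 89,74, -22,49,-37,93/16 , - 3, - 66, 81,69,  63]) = [ - 89,  -  66,-37, - 22, - 3,93/16,25,49 , 63, 69,74, 81 ]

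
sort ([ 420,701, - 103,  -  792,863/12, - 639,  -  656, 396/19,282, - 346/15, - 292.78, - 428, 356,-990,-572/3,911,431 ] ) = [-990, - 792, - 656, - 639, - 428,- 292.78, - 572/3 ,-103, - 346/15, 396/19,863/12 , 282, 356,420,431, 701, 911 ]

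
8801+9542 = 18343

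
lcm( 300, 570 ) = 5700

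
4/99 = 4/99 = 0.04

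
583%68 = 39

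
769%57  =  28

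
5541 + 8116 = 13657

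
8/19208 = 1/2401 =0.00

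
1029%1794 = 1029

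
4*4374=17496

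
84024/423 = 9336/47 =198.64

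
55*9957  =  547635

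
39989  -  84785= - 44796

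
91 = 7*13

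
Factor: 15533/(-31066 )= - 1/2 = -  2^(  -  1 ) 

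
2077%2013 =64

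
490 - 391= 99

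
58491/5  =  11698 + 1/5 =11698.20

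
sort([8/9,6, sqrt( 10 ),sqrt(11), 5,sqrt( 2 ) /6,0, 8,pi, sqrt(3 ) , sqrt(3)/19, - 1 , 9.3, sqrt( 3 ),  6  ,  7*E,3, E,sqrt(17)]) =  [ - 1,0, sqrt( 3 ) /19,sqrt(2) /6,8/9,sqrt( 3 ),sqrt( 3 ), E,  3, pi,sqrt( 10), sqrt(11 ) , sqrt( 17),5,6,6 , 8,9.3,7*E ]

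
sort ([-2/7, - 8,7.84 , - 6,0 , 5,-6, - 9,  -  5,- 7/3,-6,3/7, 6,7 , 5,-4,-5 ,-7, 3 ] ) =[-9, - 8,-7 ,-6, - 6,-6, - 5,  -  5, - 4,-7/3,-2/7, 0  ,  3/7,3, 5, 5,6,  7,7.84 ] 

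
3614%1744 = 126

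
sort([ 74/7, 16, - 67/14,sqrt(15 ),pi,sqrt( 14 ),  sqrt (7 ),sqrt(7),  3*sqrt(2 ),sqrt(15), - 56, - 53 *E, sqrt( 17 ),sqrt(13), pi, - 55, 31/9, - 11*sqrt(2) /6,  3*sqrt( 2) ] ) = [ - 53*E, -56, - 55,  -  67/14, - 11 * sqrt( 2 )/6,  sqrt( 7),sqrt( 7),pi,pi, 31/9,  sqrt( 13 ), sqrt( 14 ), sqrt(15 ),  sqrt(  15 ),sqrt( 17 ), 3 * sqrt( 2), 3 * sqrt( 2 ),74/7,16]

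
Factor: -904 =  - 2^3*113^1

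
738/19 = 738/19 = 38.84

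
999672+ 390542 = 1390214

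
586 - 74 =512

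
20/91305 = 4/18261 = 0.00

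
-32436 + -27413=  - 59849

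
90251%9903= 1124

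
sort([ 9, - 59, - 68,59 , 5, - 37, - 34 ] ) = [ - 68, - 59, -37, - 34, 5, 9,  59]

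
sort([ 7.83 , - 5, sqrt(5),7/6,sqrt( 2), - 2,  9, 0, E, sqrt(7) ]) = [ - 5,-2, 0, 7/6,sqrt ( 2 ),sqrt( 5),sqrt( 7),E, 7.83,9 ]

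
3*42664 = 127992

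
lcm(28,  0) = 0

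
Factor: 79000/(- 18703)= - 2^3*5^3* 59^( - 1)*79^1*317^( - 1)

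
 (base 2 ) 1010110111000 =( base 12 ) 3274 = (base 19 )f7c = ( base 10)5560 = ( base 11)41a5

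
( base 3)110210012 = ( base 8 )22150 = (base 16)2468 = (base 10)9320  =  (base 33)8IE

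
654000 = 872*750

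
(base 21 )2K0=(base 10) 1302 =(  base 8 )2426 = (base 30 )1dc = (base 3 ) 1210020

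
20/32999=20/32999=0.00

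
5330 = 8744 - 3414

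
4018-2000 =2018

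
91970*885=81393450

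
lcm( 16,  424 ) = 848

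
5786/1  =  5786 = 5786.00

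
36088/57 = 36088/57 = 633.12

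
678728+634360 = 1313088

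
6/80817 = 2/26939 = 0.00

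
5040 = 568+4472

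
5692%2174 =1344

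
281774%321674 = 281774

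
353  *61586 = 21739858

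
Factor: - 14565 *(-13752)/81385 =2^3*3^3*41^(-1)*191^1*397^( - 1 )*971^1 = 40059576/16277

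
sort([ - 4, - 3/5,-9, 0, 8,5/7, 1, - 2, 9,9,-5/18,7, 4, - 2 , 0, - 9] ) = [ - 9, - 9,-4, - 2, - 2,-3/5, - 5/18, 0, 0, 5/7, 1,4, 7, 8,9,9 ]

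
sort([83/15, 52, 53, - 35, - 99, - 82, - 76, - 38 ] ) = [ - 99,-82, - 76,  -  38, - 35,83/15 , 52, 53 ]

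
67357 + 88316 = 155673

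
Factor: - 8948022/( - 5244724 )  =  4474011/2622362 = 2^( - 1)  *3^1*103^1*14479^1*1311181^(  -  1 )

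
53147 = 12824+40323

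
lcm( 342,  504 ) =9576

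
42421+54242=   96663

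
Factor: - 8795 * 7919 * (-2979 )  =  207480215295 = 3^2 * 5^1*331^1*1759^1 * 7919^1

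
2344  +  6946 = 9290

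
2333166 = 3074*759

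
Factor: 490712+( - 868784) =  - 378072 = - 2^3*3^2 *59^1*89^1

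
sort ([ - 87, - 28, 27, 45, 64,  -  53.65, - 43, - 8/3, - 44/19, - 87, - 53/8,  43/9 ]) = [ - 87, -87, -53.65, - 43, - 28,  -  53/8, - 8/3, - 44/19, 43/9, 27, 45, 64]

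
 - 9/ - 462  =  3/154 = 0.02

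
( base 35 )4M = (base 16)a2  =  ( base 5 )1122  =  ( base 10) 162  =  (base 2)10100010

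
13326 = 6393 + 6933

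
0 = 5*0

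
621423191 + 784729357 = 1406152548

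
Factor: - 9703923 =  - 3^1*17^1*149^1*1277^1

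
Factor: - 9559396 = - 2^2*7^1 * 11^1 * 41^1* 757^1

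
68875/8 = 68875/8 =8609.38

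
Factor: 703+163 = 2^1*433^1 = 866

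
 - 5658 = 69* ( - 82)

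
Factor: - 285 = -3^1*5^1*19^1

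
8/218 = 4/109 = 0.04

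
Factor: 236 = 2^2*59^1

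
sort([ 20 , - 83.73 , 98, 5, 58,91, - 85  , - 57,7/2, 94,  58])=[ - 85, - 83.73, - 57,7/2,5,20 , 58,  58 , 91, 94,98 ] 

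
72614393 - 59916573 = 12697820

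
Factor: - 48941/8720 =- 2^(-4) *5^(-1)*449^1  =  -449/80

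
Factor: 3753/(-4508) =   -  2^( - 2 )*3^3 * 7^( - 2)*23^(-1 )*139^1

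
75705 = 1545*49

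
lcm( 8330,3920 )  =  66640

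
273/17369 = 273/17369 = 0.02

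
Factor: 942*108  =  2^3 *3^4*157^1 = 101736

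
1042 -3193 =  - 2151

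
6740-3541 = 3199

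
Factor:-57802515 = - 3^1*5^1*3853501^1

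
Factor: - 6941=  - 11^1*631^1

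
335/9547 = 335/9547 = 0.04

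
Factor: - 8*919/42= - 2^2*3^(  -  1 )* 7^( - 1)*919^1 = - 3676/21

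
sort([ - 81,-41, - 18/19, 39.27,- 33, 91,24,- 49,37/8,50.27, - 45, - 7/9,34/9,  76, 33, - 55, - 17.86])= [-81,- 55,-49, - 45,-41, - 33,-17.86, - 18/19, - 7/9, 34/9,  37/8,24, 33, 39.27 , 50.27 , 76,91]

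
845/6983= 845/6983 = 0.12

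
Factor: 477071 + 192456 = 669527^1 = 669527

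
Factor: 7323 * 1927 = 14111421 =3^1  *41^1*47^1*2441^1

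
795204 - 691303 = 103901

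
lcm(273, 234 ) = 1638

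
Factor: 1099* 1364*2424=2^5*3^1*7^1*11^1*31^1*101^1*157^1 = 3633663264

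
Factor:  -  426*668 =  - 2^3*3^1*71^1*167^1 = -284568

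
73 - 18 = 55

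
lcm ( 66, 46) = 1518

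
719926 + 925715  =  1645641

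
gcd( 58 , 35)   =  1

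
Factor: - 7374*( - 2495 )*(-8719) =  -  2^1*3^1*5^1*499^1*1229^1 * 8719^1 = - 160413295470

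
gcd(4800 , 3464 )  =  8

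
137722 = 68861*2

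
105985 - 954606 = -848621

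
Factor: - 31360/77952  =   - 35/87= - 3^ ( - 1) * 5^1*7^1*29^ ( - 1 )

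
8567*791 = 6776497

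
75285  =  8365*9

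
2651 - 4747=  - 2096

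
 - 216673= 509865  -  726538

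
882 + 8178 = 9060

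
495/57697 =495/57697 = 0.01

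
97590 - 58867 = 38723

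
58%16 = 10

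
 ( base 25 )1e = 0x27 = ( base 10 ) 39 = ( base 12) 33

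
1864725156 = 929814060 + 934911096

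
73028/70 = 36514/35 = 1043.26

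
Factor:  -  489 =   -  3^1*163^1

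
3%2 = 1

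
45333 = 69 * 657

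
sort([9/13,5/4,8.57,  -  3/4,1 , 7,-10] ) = [ - 10,-3/4,9/13,1 , 5/4,7,8.57]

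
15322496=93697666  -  78375170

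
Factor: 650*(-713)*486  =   - 2^2*3^5*5^2*13^1*23^1*31^1 = - 225236700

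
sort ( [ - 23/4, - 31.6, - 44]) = [ - 44,  -  31.6, - 23/4] 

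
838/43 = 838/43=19.49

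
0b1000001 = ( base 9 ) 72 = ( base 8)101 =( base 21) 32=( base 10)65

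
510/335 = 1 +35/67 = 1.52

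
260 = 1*260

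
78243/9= 8693 + 2/3 = 8693.67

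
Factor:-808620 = - 2^2*3^1 *5^1*13477^1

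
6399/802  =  6399/802  =  7.98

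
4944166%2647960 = 2296206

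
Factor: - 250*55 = -2^1 * 5^4 * 11^1 = - 13750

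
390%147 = 96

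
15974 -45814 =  - 29840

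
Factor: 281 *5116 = 1437596 = 2^2 * 281^1*1279^1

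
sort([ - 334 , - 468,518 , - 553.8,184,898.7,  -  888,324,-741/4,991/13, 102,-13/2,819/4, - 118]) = [-888 , - 553.8,  -  468, - 334, - 741/4, - 118,- 13/2,991/13,102,184 , 819/4 , 324,518,898.7]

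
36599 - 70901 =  - 34302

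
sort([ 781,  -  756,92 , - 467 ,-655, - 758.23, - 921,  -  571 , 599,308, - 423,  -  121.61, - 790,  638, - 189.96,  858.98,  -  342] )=[ - 921,-790 ,  -  758.23,- 756,-655, - 571, -467,-423,-342, - 189.96, - 121.61 , 92, 308,  599, 638,781 , 858.98] 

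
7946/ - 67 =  - 7946/67 = - 118.60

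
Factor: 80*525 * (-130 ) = - 2^5*3^1 * 5^4* 7^1*13^1 = - 5460000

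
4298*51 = 219198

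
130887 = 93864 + 37023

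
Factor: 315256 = 2^3*157^1 * 251^1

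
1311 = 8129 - 6818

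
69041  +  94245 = 163286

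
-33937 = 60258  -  94195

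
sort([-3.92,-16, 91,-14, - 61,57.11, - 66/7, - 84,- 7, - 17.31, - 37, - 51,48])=[-84, - 61, - 51 , - 37, - 17.31, - 16 , - 14,- 66/7, - 7,-3.92,  48,57.11,91]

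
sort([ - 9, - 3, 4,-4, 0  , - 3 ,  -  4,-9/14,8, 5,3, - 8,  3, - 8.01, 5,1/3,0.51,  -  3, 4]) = [ - 9, - 8.01, - 8,-4, - 4, - 3, - 3, - 3, - 9/14 , 0, 1/3, 0.51,3,3,4, 4,5,5, 8]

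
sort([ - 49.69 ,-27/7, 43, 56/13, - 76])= [ - 76 ,-49.69, - 27/7, 56/13 , 43 ] 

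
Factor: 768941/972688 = 2^( - 4) * 60793^( - 1 )*768941^1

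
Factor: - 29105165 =-5^1*5821033^1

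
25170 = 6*4195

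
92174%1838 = 274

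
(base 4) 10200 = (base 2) 100100000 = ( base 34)8G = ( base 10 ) 288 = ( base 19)F3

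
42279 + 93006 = 135285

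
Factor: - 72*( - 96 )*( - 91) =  - 628992 = - 2^8 *3^3*7^1*13^1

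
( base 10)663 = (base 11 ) 553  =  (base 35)ix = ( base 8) 1227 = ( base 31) lc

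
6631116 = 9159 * 724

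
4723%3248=1475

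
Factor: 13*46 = 2^1*13^1 * 23^1 = 598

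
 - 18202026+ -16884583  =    -  35086609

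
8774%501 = 257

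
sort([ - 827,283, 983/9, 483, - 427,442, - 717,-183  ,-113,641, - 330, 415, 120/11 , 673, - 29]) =[ -827, - 717, - 427, - 330, - 183,-113, - 29, 120/11,  983/9, 283, 415,442, 483, 641, 673 ]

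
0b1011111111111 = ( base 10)6143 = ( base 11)4685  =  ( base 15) 1c48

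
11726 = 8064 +3662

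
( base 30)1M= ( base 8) 64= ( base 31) 1l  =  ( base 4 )310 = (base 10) 52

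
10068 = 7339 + 2729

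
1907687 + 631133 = 2538820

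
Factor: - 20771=-20771^1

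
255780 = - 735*(-348) 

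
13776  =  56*246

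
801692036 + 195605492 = 997297528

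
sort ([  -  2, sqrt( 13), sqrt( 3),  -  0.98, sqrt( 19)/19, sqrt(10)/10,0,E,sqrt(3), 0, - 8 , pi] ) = [-8,-2 , - 0.98,0, 0,sqrt( 19)/19,sqrt( 10)/10, sqrt( 3),sqrt (3),E, pi, sqrt( 13 )] 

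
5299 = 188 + 5111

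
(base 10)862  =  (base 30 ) SM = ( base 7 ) 2341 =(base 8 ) 1536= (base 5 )11422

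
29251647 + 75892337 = 105143984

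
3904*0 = 0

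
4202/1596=2101/798  =  2.63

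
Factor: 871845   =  3^1*5^1  *  13^1*17^1*263^1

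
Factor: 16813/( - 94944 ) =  - 17/96 =- 2^( - 5 )*3^( - 1)*17^1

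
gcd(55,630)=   5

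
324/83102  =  162/41551 = 0.00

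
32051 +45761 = 77812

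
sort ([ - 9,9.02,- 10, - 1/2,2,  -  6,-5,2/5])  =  [ - 10, - 9,-6, - 5, - 1/2,2/5, 2,9.02]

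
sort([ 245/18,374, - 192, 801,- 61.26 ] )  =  [ - 192, - 61.26,  245/18,374,  801]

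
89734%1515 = 349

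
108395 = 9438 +98957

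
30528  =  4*7632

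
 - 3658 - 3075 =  - 6733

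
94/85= 1 + 9/85= 1.11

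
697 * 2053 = 1430941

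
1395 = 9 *155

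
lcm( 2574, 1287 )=2574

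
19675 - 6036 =13639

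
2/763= 2/763 = 0.00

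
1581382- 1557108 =24274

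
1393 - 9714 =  - 8321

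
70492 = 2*35246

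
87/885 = 29/295=0.10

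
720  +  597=1317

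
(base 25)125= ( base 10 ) 680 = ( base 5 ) 10210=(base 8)1250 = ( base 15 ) 305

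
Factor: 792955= 5^1*158591^1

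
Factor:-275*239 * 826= -54288850 = - 2^1*5^2 * 7^1*11^1*59^1*239^1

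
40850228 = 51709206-10858978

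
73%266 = 73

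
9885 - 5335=4550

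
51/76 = 51/76 = 0.67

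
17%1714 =17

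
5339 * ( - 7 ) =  - 37373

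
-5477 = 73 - 5550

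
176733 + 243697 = 420430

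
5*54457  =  272285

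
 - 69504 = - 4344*16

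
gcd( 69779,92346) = 1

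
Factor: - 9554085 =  - 3^3 * 5^1*17^1*23^1*181^1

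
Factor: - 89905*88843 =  - 5^1* 17981^1*88843^1 = - 7987429915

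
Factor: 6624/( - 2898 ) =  -2^4*7^( - 1) = - 16/7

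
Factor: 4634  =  2^1*7^1*331^1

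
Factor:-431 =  - 431^1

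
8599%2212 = 1963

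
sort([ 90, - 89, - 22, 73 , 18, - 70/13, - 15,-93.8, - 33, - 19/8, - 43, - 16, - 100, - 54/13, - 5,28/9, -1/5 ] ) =[-100 , - 93.8,-89, - 43, - 33, - 22, - 16,-15, - 70/13,- 5,-54/13, - 19/8, - 1/5, 28/9,18,73, 90 ] 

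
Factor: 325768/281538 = 2^2*3^(- 2) * 43^1 * 947^1*15641^(-1 ) = 162884/140769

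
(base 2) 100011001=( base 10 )281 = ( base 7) 551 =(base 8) 431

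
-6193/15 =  - 6193/15 =- 412.87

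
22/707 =22/707= 0.03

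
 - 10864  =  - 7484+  - 3380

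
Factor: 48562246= 2^1*23^1*709^1*1489^1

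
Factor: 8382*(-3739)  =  -2^1*3^1*11^1*127^1*3739^1 =- 31340298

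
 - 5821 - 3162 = - 8983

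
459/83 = 459/83=5.53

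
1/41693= 1/41693  =  0.00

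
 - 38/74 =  - 1 + 18/37 = - 0.51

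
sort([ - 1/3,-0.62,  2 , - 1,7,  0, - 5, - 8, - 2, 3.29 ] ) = [ - 8, - 5, - 2,-1, - 0.62,  -  1/3, 0, 2, 3.29,  7 ] 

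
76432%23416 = 6184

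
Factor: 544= 2^5* 17^1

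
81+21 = 102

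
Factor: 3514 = 2^1*7^1 * 251^1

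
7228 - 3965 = 3263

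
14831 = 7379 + 7452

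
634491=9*70499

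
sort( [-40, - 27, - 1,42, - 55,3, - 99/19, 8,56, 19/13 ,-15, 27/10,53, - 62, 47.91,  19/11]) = [  -  62,- 55 , - 40, - 27 , - 15,-99/19,-1 , 19/13,19/11,27/10,3,  8, 42,47.91,53,56]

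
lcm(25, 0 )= 0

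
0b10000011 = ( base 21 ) 65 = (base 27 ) 4N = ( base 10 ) 131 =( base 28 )4J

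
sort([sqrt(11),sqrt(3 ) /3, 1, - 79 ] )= [  -  79, sqrt(3)/3, 1,  sqrt(11)]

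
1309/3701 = 1309/3701 = 0.35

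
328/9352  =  41/1169 = 0.04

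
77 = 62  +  15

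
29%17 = 12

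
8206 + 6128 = 14334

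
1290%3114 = 1290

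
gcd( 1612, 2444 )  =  52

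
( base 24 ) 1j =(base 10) 43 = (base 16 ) 2b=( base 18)27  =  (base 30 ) 1D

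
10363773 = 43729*237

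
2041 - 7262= - 5221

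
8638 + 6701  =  15339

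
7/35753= 7/35753= 0.00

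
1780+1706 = 3486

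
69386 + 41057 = 110443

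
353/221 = 1+132/221 = 1.60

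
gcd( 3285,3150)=45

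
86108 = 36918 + 49190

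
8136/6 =1356 = 1356.00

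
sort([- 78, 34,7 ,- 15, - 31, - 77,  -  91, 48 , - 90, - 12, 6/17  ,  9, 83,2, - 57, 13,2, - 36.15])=[-91,  -  90, - 78, - 77, - 57, - 36.15, - 31, - 15, - 12, 6/17,  2, 2,  7, 9,  13,34,48, 83]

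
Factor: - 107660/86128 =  - 5/4 = - 2^( - 2)*5^1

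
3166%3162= 4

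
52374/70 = 3741/5 =748.20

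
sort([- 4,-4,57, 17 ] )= [- 4, - 4,17,57]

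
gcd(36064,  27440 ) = 784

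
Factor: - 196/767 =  - 2^2*7^2*13^( - 1)*59^(-1 )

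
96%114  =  96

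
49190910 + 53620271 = 102811181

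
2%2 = 0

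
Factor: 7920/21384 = 2^1 * 3^( - 3) *5^1 = 10/27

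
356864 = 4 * 89216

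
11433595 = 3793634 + 7639961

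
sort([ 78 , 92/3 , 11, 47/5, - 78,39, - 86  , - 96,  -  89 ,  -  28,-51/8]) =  [  -  96,-89, - 86, - 78, - 28, -51/8, 47/5, 11, 92/3, 39,78 ] 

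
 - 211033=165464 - 376497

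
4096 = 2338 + 1758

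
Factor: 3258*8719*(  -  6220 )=-2^3*3^2*5^1*181^1*311^1*8719^1   =  -176688442440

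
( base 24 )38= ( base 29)2m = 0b1010000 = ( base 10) 80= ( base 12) 68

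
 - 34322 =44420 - 78742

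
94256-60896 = 33360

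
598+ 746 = 1344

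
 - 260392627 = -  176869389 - 83523238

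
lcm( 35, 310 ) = 2170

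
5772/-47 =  - 123+9/47 = -122.81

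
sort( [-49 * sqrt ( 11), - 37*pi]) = [ - 49 * sqrt (11),-37*pi ]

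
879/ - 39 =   -  293/13 = -22.54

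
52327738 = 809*64682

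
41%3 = 2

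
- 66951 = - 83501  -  -16550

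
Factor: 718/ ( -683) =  - 2^1*359^1 * 683^ ( - 1)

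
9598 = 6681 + 2917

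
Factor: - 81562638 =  - 2^1 *3^1*3673^1*3701^1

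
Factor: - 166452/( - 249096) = 2^( - 1 ) * 11^1*13^1 *107^( - 1)  =  143/214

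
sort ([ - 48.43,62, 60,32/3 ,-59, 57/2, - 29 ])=[ - 59, - 48.43,  -  29,32/3,57/2,60,  62]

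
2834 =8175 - 5341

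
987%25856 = 987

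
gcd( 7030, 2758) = 2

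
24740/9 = 24740/9 = 2748.89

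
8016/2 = 4008 =4008.00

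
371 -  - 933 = 1304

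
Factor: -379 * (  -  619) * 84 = 2^2*3^1*7^1*379^1*619^1 = 19706484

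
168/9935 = 168/9935=0.02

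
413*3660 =1511580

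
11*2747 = 30217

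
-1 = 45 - 46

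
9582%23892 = 9582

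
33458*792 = 26498736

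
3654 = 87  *42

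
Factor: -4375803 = - 3^1*1458601^1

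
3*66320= 198960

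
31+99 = 130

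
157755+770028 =927783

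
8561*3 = 25683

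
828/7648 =207/1912=0.11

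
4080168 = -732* ( - 5574) 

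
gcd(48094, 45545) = 1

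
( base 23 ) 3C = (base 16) 51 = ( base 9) 100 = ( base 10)81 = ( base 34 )2D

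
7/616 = 1/88=0.01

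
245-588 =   -  343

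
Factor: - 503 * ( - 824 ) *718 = 297590896= 2^4*103^1*359^1*503^1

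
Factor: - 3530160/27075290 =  - 353016/2707529 = - 2^3*3^2 * 11^( - 1)*47^(-1 ) * 4903^1*5237^(-1 )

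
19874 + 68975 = 88849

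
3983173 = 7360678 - 3377505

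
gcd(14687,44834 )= 773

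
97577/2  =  97577/2 = 48788.50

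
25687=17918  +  7769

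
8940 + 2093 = 11033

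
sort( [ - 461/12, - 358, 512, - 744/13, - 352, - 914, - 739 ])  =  [- 914,  -  739, - 358 , - 352,  -  744/13,-461/12,512] 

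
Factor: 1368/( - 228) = - 2^1*3^1  =  - 6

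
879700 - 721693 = 158007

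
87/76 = 87/76 = 1.14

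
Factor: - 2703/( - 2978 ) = 2^( - 1)*3^1*17^1*53^1*1489^ ( -1 ) 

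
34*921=31314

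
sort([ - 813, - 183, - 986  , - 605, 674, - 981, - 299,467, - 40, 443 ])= [ - 986,  -  981, - 813, - 605, - 299, - 183, - 40,443, 467, 674]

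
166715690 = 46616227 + 120099463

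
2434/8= 304 + 1/4=304.25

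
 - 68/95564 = -17/23891 = -0.00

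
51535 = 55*937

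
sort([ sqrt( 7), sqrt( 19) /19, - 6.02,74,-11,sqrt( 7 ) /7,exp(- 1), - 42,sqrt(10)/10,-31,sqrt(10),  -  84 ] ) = [ - 84, - 42 , - 31,-11, - 6.02,sqrt(19) /19, sqrt(10)/10, exp( - 1 ),  sqrt( 7)/7, sqrt (7), sqrt ( 10),74]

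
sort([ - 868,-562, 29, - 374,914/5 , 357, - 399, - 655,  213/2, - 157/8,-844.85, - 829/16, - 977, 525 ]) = [-977, - 868 , - 844.85, - 655,- 562,-399 , - 374,-829/16, - 157/8, 29, 213/2,914/5, 357, 525 ] 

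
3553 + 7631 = 11184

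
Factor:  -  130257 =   -  3^2*41^1*353^1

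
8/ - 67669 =-1+67661/67669 =- 0.00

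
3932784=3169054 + 763730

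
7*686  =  4802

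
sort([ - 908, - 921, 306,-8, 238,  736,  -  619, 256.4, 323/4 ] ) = [ - 921, - 908,-619, - 8, 323/4, 238, 256.4, 306,736]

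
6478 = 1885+4593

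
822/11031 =274/3677 = 0.07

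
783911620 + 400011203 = 1183922823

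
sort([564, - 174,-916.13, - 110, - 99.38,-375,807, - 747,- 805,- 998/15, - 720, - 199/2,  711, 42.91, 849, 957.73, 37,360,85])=[- 916.13,-805, - 747, - 720,-375,-174,-110, - 199/2,- 99.38 ,-998/15, 37,42.91,85,360,  564,711,807,849, 957.73]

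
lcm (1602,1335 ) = 8010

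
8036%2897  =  2242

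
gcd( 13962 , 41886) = 13962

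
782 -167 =615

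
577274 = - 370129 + 947403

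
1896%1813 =83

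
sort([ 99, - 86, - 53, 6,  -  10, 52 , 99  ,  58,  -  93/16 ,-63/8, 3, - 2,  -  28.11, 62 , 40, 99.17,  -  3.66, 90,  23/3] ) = [ -86, - 53, - 28.11, - 10 ,  -  63/8, - 93/16, - 3.66, - 2,  3, 6,23/3, 40,52, 58,62,90,99, 99,99.17]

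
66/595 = 66/595 = 0.11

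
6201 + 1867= 8068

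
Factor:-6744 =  - 2^3*3^1*281^1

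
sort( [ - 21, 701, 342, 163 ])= [-21, 163, 342,701] 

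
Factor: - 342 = -2^1*3^2 * 19^1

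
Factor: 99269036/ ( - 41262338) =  - 2^1*13^( - 1) * 19^( - 1)*41^1*  101^( - 1)*107^1*827^( - 1)*5657^1=-  49634518/20631169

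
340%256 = 84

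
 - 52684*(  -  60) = 3161040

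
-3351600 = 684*(  -  4900)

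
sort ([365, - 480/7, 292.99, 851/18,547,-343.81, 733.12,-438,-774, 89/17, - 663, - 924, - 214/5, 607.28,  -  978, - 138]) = [-978, - 924, - 774,  -  663, - 438, - 343.81, - 138,-480/7, - 214/5, 89/17, 851/18,292.99, 365, 547, 607.28,  733.12] 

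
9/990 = 1/110 = 0.01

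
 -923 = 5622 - 6545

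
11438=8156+3282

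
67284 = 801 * 84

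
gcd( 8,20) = 4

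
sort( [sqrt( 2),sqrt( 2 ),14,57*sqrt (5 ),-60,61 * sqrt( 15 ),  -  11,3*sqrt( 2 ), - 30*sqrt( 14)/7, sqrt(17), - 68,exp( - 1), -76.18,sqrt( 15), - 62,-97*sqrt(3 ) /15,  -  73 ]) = [ - 76.18,-73 ,  -  68, -62, - 60, - 30*sqrt( 14)/7,- 97 * sqrt(3 )/15, - 11,exp( - 1) , sqrt( 2 ),sqrt( 2 ),sqrt( 15), sqrt( 17) , 3*sqrt( 2),  14 , 57 *sqrt( 5), 61*sqrt( 15) ] 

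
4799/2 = 2399 + 1/2 = 2399.50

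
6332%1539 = 176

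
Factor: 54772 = 2^2*13693^1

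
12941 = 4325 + 8616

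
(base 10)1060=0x424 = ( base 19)2hf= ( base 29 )17G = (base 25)1HA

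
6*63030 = 378180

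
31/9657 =31/9657= 0.00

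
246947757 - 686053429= - 439105672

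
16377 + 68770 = 85147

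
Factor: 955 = 5^1*191^1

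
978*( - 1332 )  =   - 1302696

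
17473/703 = 24 + 601/703   =  24.85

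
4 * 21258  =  85032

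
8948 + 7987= 16935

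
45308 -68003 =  - 22695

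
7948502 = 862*9221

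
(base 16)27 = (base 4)213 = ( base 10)39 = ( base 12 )33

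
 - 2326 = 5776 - 8102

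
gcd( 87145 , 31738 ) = 1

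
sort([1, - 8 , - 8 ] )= [ - 8, - 8, 1] 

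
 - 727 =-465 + -262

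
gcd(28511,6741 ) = 7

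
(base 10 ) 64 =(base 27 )2a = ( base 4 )1000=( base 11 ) 59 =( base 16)40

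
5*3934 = 19670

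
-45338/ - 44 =1030  +  9/22 = 1030.41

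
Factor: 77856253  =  41^1*293^1 *6481^1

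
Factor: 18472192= 2^8*59^1 *1223^1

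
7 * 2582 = 18074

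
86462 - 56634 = 29828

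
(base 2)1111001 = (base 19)67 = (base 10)121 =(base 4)1321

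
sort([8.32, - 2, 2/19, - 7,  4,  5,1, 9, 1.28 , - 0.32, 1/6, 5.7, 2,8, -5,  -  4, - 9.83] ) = [  -  9.83,-7, - 5, - 4,  -  2, - 0.32, 2/19, 1/6 , 1, 1.28, 2,  4,5, 5.7, 8, 8.32, 9] 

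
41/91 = 41/91 =0.45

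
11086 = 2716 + 8370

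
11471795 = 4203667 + 7268128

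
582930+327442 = 910372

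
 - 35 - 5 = - 40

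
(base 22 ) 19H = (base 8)1273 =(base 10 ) 699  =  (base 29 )O3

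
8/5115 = 8/5115= 0.00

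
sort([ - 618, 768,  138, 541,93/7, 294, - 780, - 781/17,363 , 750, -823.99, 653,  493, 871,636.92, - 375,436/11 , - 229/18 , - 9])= [ - 823.99, - 780, - 618  , - 375, - 781/17, - 229/18, - 9,93/7,436/11,138 , 294,363 , 493,541,636.92,653,750, 768, 871 ] 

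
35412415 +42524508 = 77936923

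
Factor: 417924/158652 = 893/339=3^( - 1)*19^1*47^1*113^( -1 )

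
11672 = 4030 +7642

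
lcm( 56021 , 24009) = 168063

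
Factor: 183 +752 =5^1*11^1*17^1 = 935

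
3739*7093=26520727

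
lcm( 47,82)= 3854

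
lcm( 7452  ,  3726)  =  7452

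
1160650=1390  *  835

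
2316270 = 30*77209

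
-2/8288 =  - 1 + 4143/4144 = - 0.00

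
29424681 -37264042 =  - 7839361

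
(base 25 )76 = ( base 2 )10110101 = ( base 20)91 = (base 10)181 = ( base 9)221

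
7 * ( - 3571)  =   - 24997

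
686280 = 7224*95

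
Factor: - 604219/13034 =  - 2^( - 1 )*7^ ( -1) *11^1 * 59^1 = - 649/14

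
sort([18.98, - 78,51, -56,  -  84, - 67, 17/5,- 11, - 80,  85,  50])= [ - 84, - 80, - 78, -67, -56, - 11, 17/5, 18.98,50,51,85 ] 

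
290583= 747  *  389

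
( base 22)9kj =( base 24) 88F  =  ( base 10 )4815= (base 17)gb4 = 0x12cf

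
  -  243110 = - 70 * 3473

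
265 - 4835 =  - 4570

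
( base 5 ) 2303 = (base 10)328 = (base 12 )234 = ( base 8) 510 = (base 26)CG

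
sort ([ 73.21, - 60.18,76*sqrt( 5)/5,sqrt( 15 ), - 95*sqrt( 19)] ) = [-95*sqrt (19), - 60.18,sqrt( 15 ),76 *sqrt(5)/5  ,  73.21]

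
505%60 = 25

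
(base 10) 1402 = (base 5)21102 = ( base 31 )1E7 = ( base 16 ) 57a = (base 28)1m2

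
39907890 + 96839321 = 136747211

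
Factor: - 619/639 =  - 3^(-2 )*71^( - 1 )* 619^1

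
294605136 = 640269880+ - 345664744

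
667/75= 667/75 = 8.89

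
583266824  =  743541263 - 160274439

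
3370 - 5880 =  - 2510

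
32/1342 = 16/671 = 0.02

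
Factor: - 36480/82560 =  - 19^1*43^ ( - 1) = - 19/43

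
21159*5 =105795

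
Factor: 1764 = 2^2*3^2*7^2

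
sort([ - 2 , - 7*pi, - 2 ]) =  [  -  7 * pi, - 2, - 2 ] 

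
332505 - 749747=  - 417242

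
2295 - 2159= 136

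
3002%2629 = 373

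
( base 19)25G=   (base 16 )341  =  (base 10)833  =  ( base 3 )1010212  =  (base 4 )31001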